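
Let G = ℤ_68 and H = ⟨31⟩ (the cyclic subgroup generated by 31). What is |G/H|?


|⟨31⟩| = n / gcd(31, 68) = 68 / 1 = 68
H is normal (ℤ_68 is abelian).
|G/H| = |G| / |H| = 68 / 68 = 1

|G/H| = 1


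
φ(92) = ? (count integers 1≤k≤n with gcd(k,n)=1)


Factor n: 92 = 2^2 × 23
φ(n) = n · ∏(1 - 1/p) over distinct primes p | n
φ(92) = 92 · (1 - 1/2) · (1 - 1/23) = 44

φ(92) = 44


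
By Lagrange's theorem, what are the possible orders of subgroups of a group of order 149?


Lagrange's theorem: |H| divides |G|
|G| = 149
Divisors of 149: 1, 149

Possible subgroup orders: {1, 149}


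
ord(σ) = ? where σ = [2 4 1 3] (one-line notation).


Cycle decomposition: (1 2 4 3)
Cycle lengths: 4
Order = lcm(4) = 4

ord(σ) = 4


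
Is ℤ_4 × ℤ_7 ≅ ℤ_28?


Comparing ℤ_4 × ℤ_7 and ℤ_28:
gcd(4,7) = 1, so ℤ_4 × ℤ_7 ≅ ℤ_28 (CRT)

Yes, ℤ_4 × ℤ_7 ≅ ℤ_28


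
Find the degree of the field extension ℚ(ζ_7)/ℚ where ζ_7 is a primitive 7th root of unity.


[ℚ(ζ_n):ℚ] = deg Φ_n(x) = φ(n). Here φ(7) = 6

[ℚ(ζ_7)/ℚ where ζ_7 is a primitive 7th root of unity] = 6


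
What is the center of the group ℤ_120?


Z(G) = {g ∈ G | gx = xg for all x ∈ G}
ℤ_120 is abelian, so Z(G) = G

Z(ℤ_120) = ℤ_120


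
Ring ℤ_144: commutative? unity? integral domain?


ℤ_144 is a commutative ring with unity 1; 144 = 2×72 is composite, so 2·72 ≡ 0 gives zero divisors (not an integral domain)
Commutative: Yes
Integral domain: No
Has unity: Yes

ℤ_144: Commutative=Yes, Unity=Yes


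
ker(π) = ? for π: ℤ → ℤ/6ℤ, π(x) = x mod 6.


Kernel = preimage of identity
ker(π) = multiples of 6 = 6ℤ

ker(π) = 6ℤ


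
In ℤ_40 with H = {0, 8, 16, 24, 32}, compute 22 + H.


22 + H = {22 + h (mod 40) : h ∈ H}
22+0=22, 22+8=30, 22+16=38, 22+24=6, 22+32=14
22 + H = {6, 14, 22, 30, 38} = 6 + H

22 + H = {6, 14, 22, 30, 38}


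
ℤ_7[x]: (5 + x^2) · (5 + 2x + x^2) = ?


Expand and collect like terms; reduce coefficients mod 7:
x^0: 5·5 = 25 ≡ 4 (mod 7)
x^1: 5·2 + 0·5 = 10 ≡ 3 (mod 7)
x^2: 5·1 + 0·2 + 1·5 = 10 ≡ 3 (mod 7)
x^3: 0·1 + 1·2 = 2 ≡ 2 (mod 7)
x^4: 1·1 = 1 ≡ 1 (mod 7)
Result: 4 + 3x + 3x^2 + 2x^3 + x^4

f · g = 4 + 3x + 3x^2 + 2x^3 + x^4


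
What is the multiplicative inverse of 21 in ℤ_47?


Use the extended Euclidean algorithm to write 1 = 21·s + 47·t; then s mod 47 is the inverse.
Euclidean algorithm:
  21 = 0·47 + 21
  47 = 2·21 + 5
  21 = 4·5 + 1
  5 = 5·1 + 0
gcd(21,47) = 1
Back-substitution gives: 21·(9) + 47·(-4) = 1
So 21⁻¹ ≡ 9 ≡ 9 (mod 47)
Check: 21 × 9 = 189 ≡ 1 (mod 47) ✓

21⁻¹ ≡ 9 (mod 47)


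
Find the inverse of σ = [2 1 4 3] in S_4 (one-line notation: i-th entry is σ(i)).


To find σ⁻¹, swap domain and range:
σ(1) = 2 → σ⁻¹(2) = 1
σ(2) = 1 → σ⁻¹(1) = 2
σ(3) = 4 → σ⁻¹(4) = 3
σ(4) = 3 → σ⁻¹(3) = 4

σ⁻¹ = [2 1 4 3]


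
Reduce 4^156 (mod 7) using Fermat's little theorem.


Fermat's little theorem: if p is prime and gcd(a,p)=1, then a^(p-1) ≡ 1 (mod p)
p = 7 is prime, gcd(4,7) = 1
Reduce exponent: 156 mod 6 = 0
So 4^156 ≡ 4^0 (mod 7)
4^0 = 1

4^156 ≡ 1 (mod 7)


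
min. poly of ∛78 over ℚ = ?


∛78 satisfies x³ - 78 = 0, irreducible over ℚ (no rational root; 78 is not a perfect cube)

Minimal polynomial: x³ - 78


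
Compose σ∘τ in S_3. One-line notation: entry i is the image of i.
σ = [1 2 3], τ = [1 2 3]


σ∘τ: apply τ first, then σ
1 →τ 1 →σ 1
2 →τ 2 →σ 2
3 →τ 3 →σ 3

σ∘τ = [1 2 3]


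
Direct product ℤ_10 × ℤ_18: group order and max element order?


|ℤ_10 × ℤ_18| = 10 × 18 = 180
Max element order = lcm(10,18) = 90
Cyclic? No (gcd=2)

|ℤ_10×ℤ_18| = 180, max element order = 90


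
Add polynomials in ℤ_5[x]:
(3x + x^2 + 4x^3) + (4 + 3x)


Add coefficients mod 5:
x^0: 0 + 4 = 4 (mod 5)
x^1: 3 + 3 = 1 (mod 5)
x^2: 1 + 0 = 1 (mod 5)
x^3: 4 + 0 = 4 (mod 5)
Result: 4 + x + x^2 + 4x^3

f + g = 4 + x + x^2 + 4x^3


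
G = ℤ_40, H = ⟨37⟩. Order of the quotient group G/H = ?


|⟨37⟩| = n / gcd(37, 40) = 40 / 1 = 40
H is normal (ℤ_40 is abelian).
|G/H| = |G| / |H| = 40 / 40 = 1

|G/H| = 1


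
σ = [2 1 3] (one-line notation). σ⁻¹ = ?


To find σ⁻¹, swap domain and range:
σ(1) = 2 → σ⁻¹(2) = 1
σ(2) = 1 → σ⁻¹(1) = 2
σ(3) = 3 → σ⁻¹(3) = 3

σ⁻¹ = [2 1 3]


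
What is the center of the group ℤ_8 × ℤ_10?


Z(G) = {g ∈ G | gx = xg for all x ∈ G}
Direct product of abelian groups is abelian, so Z(G) = G

Z(ℤ_8 × ℤ_10) = ℤ_8 × ℤ_10


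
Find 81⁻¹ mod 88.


Use the extended Euclidean algorithm to write 1 = 81·s + 88·t; then s mod 88 is the inverse.
Euclidean algorithm:
  81 = 0·88 + 81
  88 = 1·81 + 7
  81 = 11·7 + 4
  7 = 1·4 + 3
  4 = 1·3 + 1
  3 = 3·1 + 0
gcd(81,88) = 1
Back-substitution gives: 81·(25) + 88·(-23) = 1
So 81⁻¹ ≡ 25 ≡ 25 (mod 88)
Check: 81 × 25 = 2025 ≡ 1 (mod 88) ✓

81⁻¹ ≡ 25 (mod 88)


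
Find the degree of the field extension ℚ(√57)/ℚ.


√57 has minimal polynomial x² - 57 (irreducible over ℚ since 57 is squarefree)

[ℚ(√57)/ℚ] = 2


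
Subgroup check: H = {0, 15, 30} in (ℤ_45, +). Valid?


Subgroup test for H = {0, 15, 30} in (ℤ_45, +):
(1) 0 ∈ H? Yes
(2) Closure: for all a,b ∈ H, (a+b) mod 45 ∈ H? Yes
(3) Inverses: for all a ∈ H, -a mod 45 ∈ H? Yes

Yes, H is a subgroup of ℤ_45


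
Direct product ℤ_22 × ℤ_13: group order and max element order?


|ℤ_22 × ℤ_13| = 22 × 13 = 286
Max element order = lcm(22,13) = 286
Cyclic? Yes (gcd=1)

|ℤ_22×ℤ_13| = 286, max element order = 286


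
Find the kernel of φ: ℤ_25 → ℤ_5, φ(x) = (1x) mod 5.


Kernel = preimage of identity
ker(φ) = {x ∈ ℤ_25 : 1x ≡ 0 (mod 5)}. Since 5 | 25, φ is well-defined. The kernel is the cyclic subgroup ⟨5⟩ of ℤ_25 (order 5), i.e. {0, 5, 10, 15, 20}

ker(φ) = {0, 5, 10, 15, 20}


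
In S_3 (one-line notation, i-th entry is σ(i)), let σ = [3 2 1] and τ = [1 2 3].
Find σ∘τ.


σ∘τ: apply τ first, then σ
1 →τ 1 →σ 3
2 →τ 2 →σ 2
3 →τ 3 →σ 1

σ∘τ = [3 2 1]


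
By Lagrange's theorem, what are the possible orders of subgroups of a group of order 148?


Lagrange's theorem: |H| divides |G|
|G| = 148
Divisors of 148: 1, 2, 4, 37, 74, 148

Possible subgroup orders: {1, 2, 4, 37, 74, 148}


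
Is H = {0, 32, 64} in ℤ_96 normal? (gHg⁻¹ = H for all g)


H = {0, 32, 64} in ℤ_96
ℤ_96 is abelian; every subgroup of an abelian group is normal

Yes, normal subgroup


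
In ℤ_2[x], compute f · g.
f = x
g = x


Expand and collect like terms; reduce coefficients mod 2:
x^0: 0·0 = 0 ≡ 0 (mod 2)
x^1: 0·1 + 1·0 = 0 ≡ 0 (mod 2)
x^2: 1·1 = 1 ≡ 1 (mod 2)
Result: x^2

f · g = x^2


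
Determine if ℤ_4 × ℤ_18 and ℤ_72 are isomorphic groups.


Comparing ℤ_4 × ℤ_18 and ℤ_72:
gcd(4,18) = 2 ≠ 1. Max element order in ℤ_4×ℤ_18 is lcm(4,18) = 36 < 72, so it has no element of order 72

No, ℤ_4 × ℤ_18 ≇ ℤ_72


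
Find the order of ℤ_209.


ℤ_n has n elements.

|ℤ_209| = 209


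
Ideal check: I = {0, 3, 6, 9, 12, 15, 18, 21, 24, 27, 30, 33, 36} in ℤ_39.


Check ideal conditions for I = {0, 3, 6, 9, 12, 15, 18, 21, 24, 27, 30, 33, 36} in ℤ_39:
(1) I is an additive subgroup? Yes
(2) For r ∈ ℤ_39 and a ∈ I: r·a ∈ I? Yes

Yes, I is an ideal of ℤ_39


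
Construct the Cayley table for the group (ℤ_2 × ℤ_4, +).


Elements: {(0,0), (0,1), (0,2), (0,3), (1,0), (1,1), (1,2), (1,3)}
Operation: componentwise addition mod (2, 4)
Entry (a, b) = ((a₁+b₁) mod 2, (a₂+b₂) mod 4)

Cayley table:
      | (0,0) | (0,1) | (0,2) | (0,3) | (1,0) | (1,1) | (1,2) | (1,3)
(0,0) | (0,0) | (0,1) | (0,2) | (0,3) | (1,0) | (1,1) | (1,2) | (1,3)
(0,1) | (0,1) | (0,2) | (0,3) | (0,0) | (1,1) | (1,2) | (1,3) | (1,0)
(0,2) | (0,2) | (0,3) | (0,0) | (0,1) | (1,2) | (1,3) | (1,0) | (1,1)
(0,3) | (0,3) | (0,0) | (0,1) | (0,2) | (1,3) | (1,0) | (1,1) | (1,2)
(1,0) | (1,0) | (1,1) | (1,2) | (1,3) | (0,0) | (0,1) | (0,2) | (0,3)
(1,1) | (1,1) | (1,2) | (1,3) | (1,0) | (0,1) | (0,2) | (0,3) | (0,0)
(1,2) | (1,2) | (1,3) | (1,0) | (1,1) | (0,2) | (0,3) | (0,0) | (0,1)
(1,3) | (1,3) | (1,0) | (1,1) | (1,2) | (0,3) | (0,0) | (0,1) | (0,2)


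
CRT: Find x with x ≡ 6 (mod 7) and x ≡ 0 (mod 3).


m₁ = 7, m₂ = 3, gcd = 1, so CRT applies. M = m₁·m₂ = 21
Let M₁ = M/m₁ = 3, M₂ = M/m₂ = 7
Find y₁ ≡ M₁⁻¹ (mod m₁): 3⁻¹ ≡ 5 (mod 7)
Find y₂ ≡ M₂⁻¹ (mod m₂): 7⁻¹ ≡ 1 (mod 3)
x = a₁·M₁·y₁ + a₂·M₂·y₂ = 6·3·5 + 0·7·1 = 90
Reduce mod 21: x ≡ 6
Check: 6 mod 7 = 6 ✓, 6 mod 3 = 0 ✓

x ≡ 6 (mod 21)


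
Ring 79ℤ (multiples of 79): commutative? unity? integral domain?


79ℤ is a commutative ring under +,× but has no multiplicative identity (1 ∉ 79ℤ); it has no zero divisors, but without unity it is not an integral domain
Commutative: Yes
Integral domain: No
Has unity: No

79ℤ (multiples of 79): Commutative=Yes, Unity=No


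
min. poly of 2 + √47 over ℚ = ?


Let α = 2 + √47. Then α - 2 = √47, so (α - 2)² = 47, giving α² - 4α - 43 = 0. Degree 2 and α ∉ ℚ, so this is the minimal polynomial.

Minimal polynomial: x² - 4x - 43


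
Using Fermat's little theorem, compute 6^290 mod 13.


Fermat's little theorem: if p is prime and gcd(a,p)=1, then a^(p-1) ≡ 1 (mod p)
p = 13 is prime, gcd(6,13) = 1
Reduce exponent: 290 mod 12 = 2
So 6^290 ≡ 6^2 (mod 13)
6^2 mod 13 = 10

6^290 ≡ 10 (mod 13)


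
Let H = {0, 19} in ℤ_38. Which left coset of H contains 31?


31 + H = {31 + h (mod 38) : h ∈ H}
31+0=31, 31+19=12
31 + H = {12, 31} = 12 + H

31 + H = {12, 31}


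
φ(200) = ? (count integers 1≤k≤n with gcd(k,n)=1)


Factor n: 200 = 2^3 × 5^2
φ(n) = n · ∏(1 - 1/p) over distinct primes p | n
φ(200) = 200 · (1 - 1/2) · (1 - 1/5) = 80

φ(200) = 80


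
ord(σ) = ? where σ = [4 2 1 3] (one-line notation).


Cycle decomposition: (1 4 3)
Cycle lengths: 3
Order = lcm(3) = 3

ord(σ) = 3


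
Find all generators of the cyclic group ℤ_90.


g generates ℤ_n iff gcd(g,n) = 1
Prime factors of 90: 2, 3, 5
Generators are g ∈ {1,...,89} not divisible by any of these primes.
Generators: {1, 7, 11, 13, 17, 19, 23, 29, 31, 37, 41, 43, 47, 49, 53, 59, 61, 67, 71, 73, 77, 79, 83, 89}
Number of generators = φ(90) = 24

Generators of ℤ_90 = {1, 7, 11, 13, 17, 19, 23, 29, 31, 37, 41, 43, 47, 49, 53, 59, 61, 67, 71, 73, 77, 79, 83, 89}


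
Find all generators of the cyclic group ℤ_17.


g generates ℤ_n iff gcd(g,n) = 1
Prime factors of 17: 17
Generators are g ∈ {1,...,16} not divisible by any of these primes.
Generators: {1, 2, 3, 4, 5, 6, 7, 8, 9, 10, 11, 12, 13, 14, 15, 16}
Number of generators = φ(17) = 16

Generators of ℤ_17 = {1, 2, 3, 4, 5, 6, 7, 8, 9, 10, 11, 12, 13, 14, 15, 16}


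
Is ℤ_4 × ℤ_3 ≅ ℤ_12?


Comparing ℤ_4 × ℤ_3 and ℤ_12:
gcd(4,3) = 1, so ℤ_4 × ℤ_3 ≅ ℤ_12 (CRT)

Yes, ℤ_4 × ℤ_3 ≅ ℤ_12


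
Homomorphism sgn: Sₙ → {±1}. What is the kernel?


Kernel = preimage of identity
ker(sgn) = even permutations = Aₙ

ker(sgn) = Aₙ


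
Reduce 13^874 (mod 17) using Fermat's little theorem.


Fermat's little theorem: if p is prime and gcd(a,p)=1, then a^(p-1) ≡ 1 (mod p)
p = 17 is prime, gcd(13,17) = 1
Reduce exponent: 874 mod 16 = 10
So 13^874 ≡ 13^10 (mod 17)
13^10 mod 17 = 16

13^874 ≡ 16 (mod 17)


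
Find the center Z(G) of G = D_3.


Z(G) = {g ∈ G | gx = xg for all x ∈ G}
For odd n, Z(D_n) = {e}: no nontrivial rotation commutes with all reflections

Z(D_3) = {e}


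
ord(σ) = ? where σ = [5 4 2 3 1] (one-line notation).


Cycle decomposition: (1 5) (2 4 3)
Cycle lengths: 2, 3
Order = lcm(2, 3) = 6

ord(σ) = 6


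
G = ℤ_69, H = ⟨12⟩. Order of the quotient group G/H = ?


|⟨12⟩| = n / gcd(12, 69) = 69 / 3 = 23
H is normal (ℤ_69 is abelian).
|G/H| = |G| / |H| = 69 / 23 = 3

|G/H| = 3


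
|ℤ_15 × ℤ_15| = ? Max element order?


|ℤ_15 × ℤ_15| = 15 × 15 = 225
Max element order = lcm(15,15) = 15
Cyclic? No (gcd=15)

|ℤ_15×ℤ_15| = 225, max element order = 15


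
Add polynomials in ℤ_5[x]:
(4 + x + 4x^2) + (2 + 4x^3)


Add coefficients mod 5:
x^0: 4 + 2 = 1 (mod 5)
x^1: 1 + 0 = 1 (mod 5)
x^2: 4 + 0 = 4 (mod 5)
x^3: 0 + 4 = 4 (mod 5)
Result: 1 + x + 4x^2 + 4x^3

f + g = 1 + x + 4x^2 + 4x^3


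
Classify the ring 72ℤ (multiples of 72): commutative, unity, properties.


72ℤ is a commutative ring under +,× but has no multiplicative identity (1 ∉ 72ℤ); it has no zero divisors, but without unity it is not an integral domain
Commutative: Yes
Integral domain: No
Has unity: No

72ℤ (multiples of 72): Commutative=Yes, Unity=No


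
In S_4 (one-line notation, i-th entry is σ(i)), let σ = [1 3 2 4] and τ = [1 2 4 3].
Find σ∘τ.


σ∘τ: apply τ first, then σ
1 →τ 1 →σ 1
2 →τ 2 →σ 3
3 →τ 4 →σ 4
4 →τ 3 →σ 2

σ∘τ = [1 3 4 2]


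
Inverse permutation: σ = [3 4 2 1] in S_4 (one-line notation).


To find σ⁻¹, swap domain and range:
σ(1) = 3 → σ⁻¹(3) = 1
σ(2) = 4 → σ⁻¹(4) = 2
σ(3) = 2 → σ⁻¹(2) = 3
σ(4) = 1 → σ⁻¹(1) = 4

σ⁻¹ = [4 3 1 2]


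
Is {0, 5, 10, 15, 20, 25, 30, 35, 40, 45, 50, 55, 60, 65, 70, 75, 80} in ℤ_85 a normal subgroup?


H = {0, 5, 10, 15, 20, 25, 30, 35, 40, 45, 50, 55, 60, 65, 70, 75, 80} in ℤ_85
ℤ_85 is abelian; every subgroup of an abelian group is normal

Yes, normal subgroup


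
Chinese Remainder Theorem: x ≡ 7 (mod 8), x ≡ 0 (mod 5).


m₁ = 8, m₂ = 5, gcd = 1, so CRT applies. M = m₁·m₂ = 40
Let M₁ = M/m₁ = 5, M₂ = M/m₂ = 8
Find y₁ ≡ M₁⁻¹ (mod m₁): 5⁻¹ ≡ 5 (mod 8)
Find y₂ ≡ M₂⁻¹ (mod m₂): 8⁻¹ ≡ 2 (mod 5)
x = a₁·M₁·y₁ + a₂·M₂·y₂ = 7·5·5 + 0·8·2 = 175
Reduce mod 40: x ≡ 15
Check: 15 mod 8 = 7 ✓, 15 mod 5 = 0 ✓

x ≡ 15 (mod 40)


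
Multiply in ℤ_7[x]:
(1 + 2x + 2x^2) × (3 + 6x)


Expand and collect like terms; reduce coefficients mod 7:
x^0: 1·3 = 3 ≡ 3 (mod 7)
x^1: 1·6 + 2·3 = 12 ≡ 5 (mod 7)
x^2: 2·6 + 2·3 = 18 ≡ 4 (mod 7)
x^3: 2·6 = 12 ≡ 5 (mod 7)
Result: 3 + 5x + 4x^2 + 5x^3

f · g = 3 + 5x + 4x^2 + 5x^3


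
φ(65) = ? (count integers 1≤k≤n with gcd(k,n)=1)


Factor n: 65 = 5 × 13
φ(n) = n · ∏(1 - 1/p) over distinct primes p | n
φ(65) = 65 · (1 - 1/5) · (1 - 1/13) = 48

φ(65) = 48


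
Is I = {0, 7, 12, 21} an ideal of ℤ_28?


Check ideal conditions for I = {0, 7, 12, 21} in ℤ_28:
(1) I is an additive subgroup? No
(2) For r ∈ ℤ_28 and a ∈ I: r·a ∈ I? No  [counterexample: r=2, a=7, r·a mod 28 = 14 ∉ I]

No, I is not an ideal of ℤ_28


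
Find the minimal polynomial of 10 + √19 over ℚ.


Let α = 10 + √19. Then α - 10 = √19, so (α - 10)² = 19, giving α² - 20α + 81 = 0. Degree 2 and α ∉ ℚ, so this is the minimal polynomial.

Minimal polynomial: x² - 20x + 81


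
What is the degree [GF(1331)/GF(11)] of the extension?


GF(1331) = GF(11^3), so the extension degree is 3

[GF(1331)/GF(11)] = 3


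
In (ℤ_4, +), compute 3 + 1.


Operation: addition mod 4
3 + 1 = (a + b) mod 4 with a = 3, b = 1

3 + 1 = 0


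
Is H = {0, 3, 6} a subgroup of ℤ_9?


Subgroup test for H = {0, 3, 6} in (ℤ_9, +):
(1) 0 ∈ H? Yes
(2) Closure: for all a,b ∈ H, (a+b) mod 9 ∈ H? Yes
(3) Inverses: for all a ∈ H, -a mod 9 ∈ H? Yes

Yes, H is a subgroup of ℤ_9


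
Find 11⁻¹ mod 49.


Use the extended Euclidean algorithm to write 1 = 11·s + 49·t; then s mod 49 is the inverse.
Euclidean algorithm:
  11 = 0·49 + 11
  49 = 4·11 + 5
  11 = 2·5 + 1
  5 = 5·1 + 0
gcd(11,49) = 1
Back-substitution gives: 11·(9) + 49·(-2) = 1
So 11⁻¹ ≡ 9 ≡ 9 (mod 49)
Check: 11 × 9 = 99 ≡ 1 (mod 49) ✓

11⁻¹ ≡ 9 (mod 49)


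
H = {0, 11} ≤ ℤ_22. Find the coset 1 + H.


1 + H = {1 + h (mod 22) : h ∈ H}
1+0=1, 1+11=12

1 + H = {1, 12}


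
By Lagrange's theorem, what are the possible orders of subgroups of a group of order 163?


Lagrange's theorem: |H| divides |G|
|G| = 163
Divisors of 163: 1, 163

Possible subgroup orders: {1, 163}


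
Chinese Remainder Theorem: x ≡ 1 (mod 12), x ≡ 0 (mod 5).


m₁ = 12, m₂ = 5, gcd = 1, so CRT applies. M = m₁·m₂ = 60
Let M₁ = M/m₁ = 5, M₂ = M/m₂ = 12
Find y₁ ≡ M₁⁻¹ (mod m₁): 5⁻¹ ≡ 5 (mod 12)
Find y₂ ≡ M₂⁻¹ (mod m₂): 12⁻¹ ≡ 3 (mod 5)
x = a₁·M₁·y₁ + a₂·M₂·y₂ = 1·5·5 + 0·12·3 = 25
Reduce mod 60: x ≡ 25
Check: 25 mod 12 = 1 ✓, 25 mod 5 = 0 ✓

x ≡ 25 (mod 60)


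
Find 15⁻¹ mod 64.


Use the extended Euclidean algorithm to write 1 = 15·s + 64·t; then s mod 64 is the inverse.
Euclidean algorithm:
  15 = 0·64 + 15
  64 = 4·15 + 4
  15 = 3·4 + 3
  4 = 1·3 + 1
  3 = 3·1 + 0
gcd(15,64) = 1
Back-substitution gives: 15·(-17) + 64·(4) = 1
So 15⁻¹ ≡ -17 ≡ 47 (mod 64)
Check: 15 × 47 = 705 ≡ 1 (mod 64) ✓

15⁻¹ ≡ 47 (mod 64)


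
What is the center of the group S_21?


Z(G) = {g ∈ G | gx = xg for all x ∈ G}
S_n is non-abelian for n ≥ 3; Z(S_21) is trivial

Z(S_21) = {e}


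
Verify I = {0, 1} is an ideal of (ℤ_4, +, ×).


Check ideal conditions for I = {0, 1} in ℤ_4:
(1) I is an additive subgroup? No
(2) For r ∈ ℤ_4 and a ∈ I: r·a ∈ I? No  [counterexample: r=2, a=1, r·a mod 4 = 2 ∉ I]

No, I is not an ideal of ℤ_4


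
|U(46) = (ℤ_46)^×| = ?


U(n) is the group of units mod n; |U(n)| = φ(n)
|U(46)| = φ(46) = 22

|U(46) = (ℤ_46)^×| = 22


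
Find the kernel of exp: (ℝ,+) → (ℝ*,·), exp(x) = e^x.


Kernel = preimage of identity
ker(exp) = {x ∈ ℝ | e^x = 1} = {0}

ker(exp) = {0}


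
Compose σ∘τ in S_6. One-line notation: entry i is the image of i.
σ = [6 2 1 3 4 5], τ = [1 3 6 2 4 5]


σ∘τ: apply τ first, then σ
1 →τ 1 →σ 6
2 →τ 3 →σ 1
3 →τ 6 →σ 5
4 →τ 2 →σ 2
5 →τ 4 →σ 3
6 →τ 5 →σ 4

σ∘τ = [6 1 5 2 3 4]


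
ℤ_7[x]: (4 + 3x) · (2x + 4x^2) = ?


Expand and collect like terms; reduce coefficients mod 7:
x^0: 4·0 = 0 ≡ 0 (mod 7)
x^1: 4·2 + 3·0 = 8 ≡ 1 (mod 7)
x^2: 4·4 + 3·2 = 22 ≡ 1 (mod 7)
x^3: 3·4 = 12 ≡ 5 (mod 7)
Result: x + x^2 + 5x^3

f · g = x + x^2 + 5x^3


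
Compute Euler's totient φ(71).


Factor n: 71 = 71
φ(n) = n · ∏(1 - 1/p) over distinct primes p | n
φ(71) = 71 · (1 - 1/71) = 70

φ(71) = 70


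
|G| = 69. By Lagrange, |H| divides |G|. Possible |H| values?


Lagrange's theorem: |H| divides |G|
|G| = 69
Divisors of 69: 1, 3, 23, 69

Possible subgroup orders: {1, 3, 23, 69}


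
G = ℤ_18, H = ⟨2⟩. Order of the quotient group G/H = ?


|⟨2⟩| = n / gcd(2, 18) = 18 / 2 = 9
H is normal (ℤ_18 is abelian).
|G/H| = |G| / |H| = 18 / 9 = 2

|G/H| = 2


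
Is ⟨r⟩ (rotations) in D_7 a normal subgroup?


H = ⟨r⟩ (rotations) in D_7
The rotation subgroup ⟨r⟩ has index 2 in D_7, so it is normal

Yes, normal subgroup


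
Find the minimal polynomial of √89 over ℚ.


√89 satisfies x² - 89 = 0, irreducible over ℚ since 89 is squarefree

Minimal polynomial: x² - 89


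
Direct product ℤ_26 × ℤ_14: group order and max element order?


|ℤ_26 × ℤ_14| = 26 × 14 = 364
Max element order = lcm(26,14) = 182
Cyclic? No (gcd=2)

|ℤ_26×ℤ_14| = 364, max element order = 182


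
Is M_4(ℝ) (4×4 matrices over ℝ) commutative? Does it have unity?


Matrix multiplication is non-commutative for n ≥ 2; the identity matrix I is the unity; singular matrices give zero divisors, so not an integral domain
Commutative: No
Integral domain: No
Has unity: Yes

M_4(ℝ) (4×4 matrices over ℝ): Commutative=No, Unity=Yes


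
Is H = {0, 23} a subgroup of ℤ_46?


Subgroup test for H = {0, 23} in (ℤ_46, +):
(1) 0 ∈ H? Yes
(2) Closure: for all a,b ∈ H, (a+b) mod 46 ∈ H? Yes
(3) Inverses: for all a ∈ H, -a mod 46 ∈ H? Yes

Yes, H is a subgroup of ℤ_46


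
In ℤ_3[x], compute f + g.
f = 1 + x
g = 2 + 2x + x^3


Add coefficients mod 3:
x^0: 1 + 2 = 0 (mod 3)
x^1: 1 + 2 = 0 (mod 3)
x^2: 0 + 0 = 0 (mod 3)
x^3: 0 + 1 = 1 (mod 3)
Result: x^3

f + g = x^3


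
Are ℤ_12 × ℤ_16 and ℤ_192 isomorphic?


Comparing ℤ_12 × ℤ_16 and ℤ_192:
gcd(12,16) = 4 ≠ 1. Max element order in ℤ_12×ℤ_16 is lcm(12,16) = 48 < 192, so it has no element of order 192

No, ℤ_12 × ℤ_16 ≇ ℤ_192


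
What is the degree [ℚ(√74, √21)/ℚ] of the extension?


[ℚ(√74,√21):ℚ] = [ℚ(√74,√21):ℚ(√74)]·[ℚ(√74):ℚ] = 2·2 = 4

[ℚ(√74, √21)/ℚ] = 4


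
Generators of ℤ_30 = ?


g generates ℤ_n iff gcd(g,n) = 1
Prime factors of 30: 2, 3, 5
Generators are g ∈ {1,...,29} not divisible by any of these primes.
Generators: {1, 7, 11, 13, 17, 19, 23, 29}
Number of generators = φ(30) = 8

Generators of ℤ_30 = {1, 7, 11, 13, 17, 19, 23, 29}


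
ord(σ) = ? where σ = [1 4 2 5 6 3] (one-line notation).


Cycle decomposition: (2 4 5 6 3)
Cycle lengths: 5
Order = lcm(5) = 5

ord(σ) = 5


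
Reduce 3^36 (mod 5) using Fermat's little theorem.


Fermat's little theorem: if p is prime and gcd(a,p)=1, then a^(p-1) ≡ 1 (mod p)
p = 5 is prime, gcd(3,5) = 1
Reduce exponent: 36 mod 4 = 0
So 3^36 ≡ 3^0 (mod 5)
3^0 = 1

3^36 ≡ 1 (mod 5)


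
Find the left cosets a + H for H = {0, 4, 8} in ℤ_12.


H = {0, 4, 8}, |H| = 3
Number of cosets = |G|/|H| = 12/3 = 4
0 + H = {0, 4, 8}
1 + H = {1, 5, 9}
2 + H = {2, 6, 10}
3 + H = {3, 7, 11}

Cosets: 0+H={0,4,8}; 1+H={1,5,9}; 2+H={2,6,10}; 3+H={3,7,11}


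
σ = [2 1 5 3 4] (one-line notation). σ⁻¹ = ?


To find σ⁻¹, swap domain and range:
σ(1) = 2 → σ⁻¹(2) = 1
σ(2) = 1 → σ⁻¹(1) = 2
σ(3) = 5 → σ⁻¹(5) = 3
σ(4) = 3 → σ⁻¹(3) = 4
σ(5) = 4 → σ⁻¹(4) = 5

σ⁻¹ = [2 1 4 5 3]


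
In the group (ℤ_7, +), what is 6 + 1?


Operation: addition mod 7
6 + 1 = (a + b) mod 7 with a = 6, b = 1

6 + 1 = 0


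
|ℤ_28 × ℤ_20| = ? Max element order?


|ℤ_28 × ℤ_20| = 28 × 20 = 560
Max element order = lcm(28,20) = 140
Cyclic? No (gcd=4)

|ℤ_28×ℤ_20| = 560, max element order = 140


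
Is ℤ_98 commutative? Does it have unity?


ℤ_98 is a commutative ring with unity 1; 98 = 2×49 is composite, so 2·49 ≡ 0 gives zero divisors (not an integral domain)
Commutative: Yes
Integral domain: No
Has unity: Yes

ℤ_98: Commutative=Yes, Unity=Yes


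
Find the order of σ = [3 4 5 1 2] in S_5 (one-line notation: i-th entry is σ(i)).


Cycle decomposition: (1 3 5 2 4)
Cycle lengths: 5
Order = lcm(5) = 5

ord(σ) = 5


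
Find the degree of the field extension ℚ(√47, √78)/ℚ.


[ℚ(√47,√78):ℚ] = [ℚ(√47,√78):ℚ(√47)]·[ℚ(√47):ℚ] = 2·2 = 4

[ℚ(√47, √78)/ℚ] = 4


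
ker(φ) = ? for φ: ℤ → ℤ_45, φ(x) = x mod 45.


Kernel = preimage of identity
ker(φ) = {x ∈ ℤ : x ≡ 0 (mod 45)} = 45ℤ = {0, ±45, ±90, ...}

ker(φ) = 45ℤ


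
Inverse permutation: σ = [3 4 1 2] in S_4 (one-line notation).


To find σ⁻¹, swap domain and range:
σ(1) = 3 → σ⁻¹(3) = 1
σ(2) = 4 → σ⁻¹(4) = 2
σ(3) = 1 → σ⁻¹(1) = 3
σ(4) = 2 → σ⁻¹(2) = 4

σ⁻¹ = [3 4 1 2]


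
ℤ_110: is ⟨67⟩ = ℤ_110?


g generates ℤ_n iff gcd(g, n) = 1
gcd(67, 110) = 1
Since gcd = 1, 67 is a generator.

Yes, 67 generates ℤ_110


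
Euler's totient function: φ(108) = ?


Factor n: 108 = 2^2 × 3^3
φ(n) = n · ∏(1 - 1/p) over distinct primes p | n
φ(108) = 108 · (1 - 1/2) · (1 - 1/3) = 36

φ(108) = 36


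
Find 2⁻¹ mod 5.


Use the extended Euclidean algorithm to write 1 = 2·s + 5·t; then s mod 5 is the inverse.
Euclidean algorithm:
  2 = 0·5 + 2
  5 = 2·2 + 1
  2 = 2·1 + 0
gcd(2,5) = 1
Back-substitution gives: 2·(-2) + 5·(1) = 1
So 2⁻¹ ≡ -2 ≡ 3 (mod 5)
Check: 2 × 3 = 6 ≡ 1 (mod 5) ✓

2⁻¹ ≡ 3 (mod 5)


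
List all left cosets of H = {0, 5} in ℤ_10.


H = {0, 5}, |H| = 2
Number of cosets = |G|/|H| = 10/2 = 5
0 + H = {0, 5}
1 + H = {1, 6}
2 + H = {2, 7}
3 + H = {3, 8}
4 + H = {4, 9}

Cosets: 0+H={0,5}; 1+H={1,6}; 2+H={2,7}; 3+H={3,8}; 4+H={4,9}


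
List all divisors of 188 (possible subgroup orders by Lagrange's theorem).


Lagrange's theorem: |H| divides |G|
|G| = 188
Divisors of 188: 1, 2, 4, 47, 94, 188

Possible subgroup orders: {1, 2, 4, 47, 94, 188}


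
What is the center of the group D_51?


Z(G) = {g ∈ G | gx = xg for all x ∈ G}
For odd n, Z(D_n) = {e}: no nontrivial rotation commutes with all reflections

Z(D_51) = {e}


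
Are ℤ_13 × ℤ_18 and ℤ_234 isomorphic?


Comparing ℤ_13 × ℤ_18 and ℤ_234:
gcd(13,18) = 1, so ℤ_13 × ℤ_18 ≅ ℤ_234 (CRT)

Yes, ℤ_13 × ℤ_18 ≅ ℤ_234


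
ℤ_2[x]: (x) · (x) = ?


Expand and collect like terms; reduce coefficients mod 2:
x^0: 0·0 = 0 ≡ 0 (mod 2)
x^1: 0·1 + 1·0 = 0 ≡ 0 (mod 2)
x^2: 1·1 = 1 ≡ 1 (mod 2)
Result: x^2

f · g = x^2


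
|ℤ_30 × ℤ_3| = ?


|A × B| = |A| · |B|
|ℤ_30 × ℤ_3| = 30 × 3 = 90

|ℤ_30 × ℤ_3| = 90


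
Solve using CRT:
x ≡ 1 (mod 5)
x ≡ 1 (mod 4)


m₁ = 5, m₂ = 4, gcd = 1, so CRT applies. M = m₁·m₂ = 20
Let M₁ = M/m₁ = 4, M₂ = M/m₂ = 5
Find y₁ ≡ M₁⁻¹ (mod m₁): 4⁻¹ ≡ 4 (mod 5)
Find y₂ ≡ M₂⁻¹ (mod m₂): 5⁻¹ ≡ 1 (mod 4)
x = a₁·M₁·y₁ + a₂·M₂·y₂ = 1·4·4 + 1·5·1 = 21
Reduce mod 20: x ≡ 1
Check: 1 mod 5 = 1 ✓, 1 mod 4 = 1 ✓

x ≡ 1 (mod 20)


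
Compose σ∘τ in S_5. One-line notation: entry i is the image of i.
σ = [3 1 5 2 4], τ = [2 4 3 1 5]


σ∘τ: apply τ first, then σ
1 →τ 2 →σ 1
2 →τ 4 →σ 2
3 →τ 3 →σ 5
4 →τ 1 →σ 3
5 →τ 5 →σ 4

σ∘τ = [1 2 5 3 4]


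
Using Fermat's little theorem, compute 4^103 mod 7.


Fermat's little theorem: if p is prime and gcd(a,p)=1, then a^(p-1) ≡ 1 (mod p)
p = 7 is prime, gcd(4,7) = 1
Reduce exponent: 103 mod 6 = 1
So 4^103 ≡ 4^1 (mod 7)
4^1 mod 7 = 4

4^103 ≡ 4 (mod 7)


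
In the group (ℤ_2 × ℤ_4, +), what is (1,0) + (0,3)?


Operation: componentwise addition mod (2, 4)
(1,0) + (0,3) = ((a₁+b₁) mod 2, (a₂+b₂) mod 4) with a = (1,0), b = (0,3)

(1,0) + (0,3) = (1,3)


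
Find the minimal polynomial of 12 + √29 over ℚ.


Let α = 12 + √29. Then α - 12 = √29, so (α - 12)² = 29, giving α² - 24α + 115 = 0. Degree 2 and α ∉ ℚ, so this is the minimal polynomial.

Minimal polynomial: x² - 24x + 115


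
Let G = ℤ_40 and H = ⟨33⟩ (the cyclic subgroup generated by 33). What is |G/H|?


|⟨33⟩| = n / gcd(33, 40) = 40 / 1 = 40
H is normal (ℤ_40 is abelian).
|G/H| = |G| / |H| = 40 / 40 = 1

|G/H| = 1


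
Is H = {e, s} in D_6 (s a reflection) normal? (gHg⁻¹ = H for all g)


H = {e, s} in D_6 (s a reflection)
r·s·r⁻¹ = sr⁻² ≠ s for n ≥ 3, so {e, s} is not closed under conjugation

No, not a normal subgroup


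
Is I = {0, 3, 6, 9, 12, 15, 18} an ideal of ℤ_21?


Check ideal conditions for I = {0, 3, 6, 9, 12, 15, 18} in ℤ_21:
(1) I is an additive subgroup? Yes
(2) For r ∈ ℤ_21 and a ∈ I: r·a ∈ I? Yes

Yes, I is an ideal of ℤ_21


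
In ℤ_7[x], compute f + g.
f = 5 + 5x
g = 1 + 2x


Add coefficients mod 7:
x^0: 5 + 1 = 6 (mod 7)
x^1: 5 + 2 = 0 (mod 7)
Result: 6

f + g = 6


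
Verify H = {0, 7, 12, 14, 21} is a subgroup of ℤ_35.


Subgroup test for H = {0, 7, 12, 14, 21} in (ℤ_35, +):
(1) 0 ∈ H? Yes
(2) Closure: for all a,b ∈ H, (a+b) mod 35 ∈ H? No  [counterexample: 7 + 12 = 19 ∉ H]
(3) Inverses: for all a ∈ H, -a mod 35 ∈ H? No

No, H is not a subgroup of ℤ_35


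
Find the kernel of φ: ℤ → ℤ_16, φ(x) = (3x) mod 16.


Kernel = preimage of identity
ker(φ) = {x ∈ ℤ : 3x ≡ 0 (mod 16)}. gcd(3,16) = 1, so 3x ≡ 0 (mod 16) ⟺ x ≡ 0 (mod 16/1 = 16). Hence ker(φ) = 16ℤ

ker(φ) = 16ℤ


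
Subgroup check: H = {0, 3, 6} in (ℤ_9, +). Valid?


Subgroup test for H = {0, 3, 6} in (ℤ_9, +):
(1) 0 ∈ H? Yes
(2) Closure: for all a,b ∈ H, (a+b) mod 9 ∈ H? Yes
(3) Inverses: for all a ∈ H, -a mod 9 ∈ H? Yes

Yes, H is a subgroup of ℤ_9


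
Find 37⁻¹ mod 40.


Use the extended Euclidean algorithm to write 1 = 37·s + 40·t; then s mod 40 is the inverse.
Euclidean algorithm:
  37 = 0·40 + 37
  40 = 1·37 + 3
  37 = 12·3 + 1
  3 = 3·1 + 0
gcd(37,40) = 1
Back-substitution gives: 37·(13) + 40·(-12) = 1
So 37⁻¹ ≡ 13 ≡ 13 (mod 40)
Check: 37 × 13 = 481 ≡ 1 (mod 40) ✓

37⁻¹ ≡ 13 (mod 40)


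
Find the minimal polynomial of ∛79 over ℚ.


∛79 satisfies x³ - 79 = 0, irreducible over ℚ (no rational root; 79 is not a perfect cube)

Minimal polynomial: x³ - 79


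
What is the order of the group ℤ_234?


ℤ_n has n elements.

|ℤ_234| = 234


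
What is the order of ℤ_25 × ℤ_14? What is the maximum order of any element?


|ℤ_25 × ℤ_14| = 25 × 14 = 350
Max element order = lcm(25,14) = 350
Cyclic? Yes (gcd=1)

|ℤ_25×ℤ_14| = 350, max element order = 350


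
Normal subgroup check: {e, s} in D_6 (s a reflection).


H = {e, s} in D_6 (s a reflection)
r·s·r⁻¹ = sr⁻² ≠ s for n ≥ 3, so {e, s} is not closed under conjugation

No, not a normal subgroup


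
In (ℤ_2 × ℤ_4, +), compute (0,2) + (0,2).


Operation: componentwise addition mod (2, 4)
(0,2) + (0,2) = ((a₁+b₁) mod 2, (a₂+b₂) mod 4) with a = (0,2), b = (0,2)

(0,2) + (0,2) = (0,0)


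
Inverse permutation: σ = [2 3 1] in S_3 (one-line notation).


To find σ⁻¹, swap domain and range:
σ(1) = 2 → σ⁻¹(2) = 1
σ(2) = 3 → σ⁻¹(3) = 2
σ(3) = 1 → σ⁻¹(1) = 3

σ⁻¹ = [3 1 2]


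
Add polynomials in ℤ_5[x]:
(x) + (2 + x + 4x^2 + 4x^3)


Add coefficients mod 5:
x^0: 0 + 2 = 2 (mod 5)
x^1: 1 + 1 = 2 (mod 5)
x^2: 0 + 4 = 4 (mod 5)
x^3: 0 + 4 = 4 (mod 5)
Result: 2 + 2x + 4x^2 + 4x^3

f + g = 2 + 2x + 4x^2 + 4x^3


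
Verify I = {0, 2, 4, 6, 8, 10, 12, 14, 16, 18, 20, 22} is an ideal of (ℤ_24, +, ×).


Check ideal conditions for I = {0, 2, 4, 6, 8, 10, 12, 14, 16, 18, 20, 22} in ℤ_24:
(1) I is an additive subgroup? Yes
(2) For r ∈ ℤ_24 and a ∈ I: r·a ∈ I? Yes

Yes, I is an ideal of ℤ_24


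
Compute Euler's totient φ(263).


Factor n: 263 = 263
φ(n) = n · ∏(1 - 1/p) over distinct primes p | n
φ(263) = 263 · (1 - 1/263) = 262

φ(263) = 262


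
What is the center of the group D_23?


Z(G) = {g ∈ G | gx = xg for all x ∈ G}
For odd n, Z(D_n) = {e}: no nontrivial rotation commutes with all reflections

Z(D_23) = {e}


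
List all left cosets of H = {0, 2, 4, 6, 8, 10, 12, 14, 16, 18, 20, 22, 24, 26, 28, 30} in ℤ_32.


H = {0, 2, 4, 6, 8, 10, 12, 14, 16, 18, 20, 22, 24, 26, 28, 30}, |H| = 16
Number of cosets = |G|/|H| = 32/16 = 2
0 + H = {0, 2, 4, 6, 8, 10, 12, 14, 16, 18, 20, 22, 24, 26, 28, 30}
1 + H = {1, 3, 5, 7, 9, 11, 13, 15, 17, 19, 21, 23, 25, 27, 29, 31}

Cosets: 0+H={0,2,4,6,8,10,12,14,16,18,20,22,24,26,28,30}; 1+H={1,3,5,7,9,11,13,15,17,19,21,23,25,27,29,31}


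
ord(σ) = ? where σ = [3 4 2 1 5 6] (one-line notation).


Cycle decomposition: (1 3 2 4)
Cycle lengths: 4
Order = lcm(4) = 4

ord(σ) = 4


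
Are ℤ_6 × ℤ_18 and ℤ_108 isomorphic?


Comparing ℤ_6 × ℤ_18 and ℤ_108:
gcd(6,18) = 6 ≠ 1. Max element order in ℤ_6×ℤ_18 is lcm(6,18) = 18 < 108, so it has no element of order 108

No, ℤ_6 × ℤ_18 ≇ ℤ_108


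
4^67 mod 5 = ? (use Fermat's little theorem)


Fermat's little theorem: if p is prime and gcd(a,p)=1, then a^(p-1) ≡ 1 (mod p)
p = 5 is prime, gcd(4,5) = 1
Reduce exponent: 67 mod 4 = 3
So 4^67 ≡ 4^3 (mod 5)
4^3 mod 5 = 4

4^67 ≡ 4 (mod 5)


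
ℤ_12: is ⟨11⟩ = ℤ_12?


g generates ℤ_n iff gcd(g, n) = 1
gcd(11, 12) = 1
Since gcd = 1, 11 is a generator.

Yes, 11 generates ℤ_12


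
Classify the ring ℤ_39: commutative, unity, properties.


ℤ_39 is a commutative ring with unity 1; 39 = 3×13 is composite, so 3·13 ≡ 0 gives zero divisors (not an integral domain)
Commutative: Yes
Integral domain: No
Has unity: Yes

ℤ_39: Commutative=Yes, Unity=Yes


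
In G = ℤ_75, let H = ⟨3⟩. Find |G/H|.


|⟨3⟩| = n / gcd(3, 75) = 75 / 3 = 25
H is normal (ℤ_75 is abelian).
|G/H| = |G| / |H| = 75 / 25 = 3

|G/H| = 3


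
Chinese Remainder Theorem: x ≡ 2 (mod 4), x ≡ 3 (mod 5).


m₁ = 4, m₂ = 5, gcd = 1, so CRT applies. M = m₁·m₂ = 20
Let M₁ = M/m₁ = 5, M₂ = M/m₂ = 4
Find y₁ ≡ M₁⁻¹ (mod m₁): 5⁻¹ ≡ 1 (mod 4)
Find y₂ ≡ M₂⁻¹ (mod m₂): 4⁻¹ ≡ 4 (mod 5)
x = a₁·M₁·y₁ + a₂·M₂·y₂ = 2·5·1 + 3·4·4 = 58
Reduce mod 20: x ≡ 18
Check: 18 mod 4 = 2 ✓, 18 mod 5 = 3 ✓

x ≡ 18 (mod 20)


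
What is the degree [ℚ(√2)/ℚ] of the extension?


√2 has minimal polynomial x² - 2 (irreducible over ℚ since 2 is squarefree)

[ℚ(√2)/ℚ] = 2


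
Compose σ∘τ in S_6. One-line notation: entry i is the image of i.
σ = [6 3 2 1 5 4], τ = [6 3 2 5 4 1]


σ∘τ: apply τ first, then σ
1 →τ 6 →σ 4
2 →τ 3 →σ 2
3 →τ 2 →σ 3
4 →τ 5 →σ 5
5 →τ 4 →σ 1
6 →τ 1 →σ 6

σ∘τ = [4 2 3 5 1 6]


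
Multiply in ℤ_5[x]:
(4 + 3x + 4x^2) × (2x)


Expand and collect like terms; reduce coefficients mod 5:
x^0: 4·0 = 0 ≡ 0 (mod 5)
x^1: 4·2 + 3·0 = 8 ≡ 3 (mod 5)
x^2: 3·2 + 4·0 = 6 ≡ 1 (mod 5)
x^3: 4·2 = 8 ≡ 3 (mod 5)
Result: 3x + x^2 + 3x^3

f · g = 3x + x^2 + 3x^3


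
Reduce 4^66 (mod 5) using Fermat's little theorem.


Fermat's little theorem: if p is prime and gcd(a,p)=1, then a^(p-1) ≡ 1 (mod p)
p = 5 is prime, gcd(4,5) = 1
Reduce exponent: 66 mod 4 = 2
So 4^66 ≡ 4^2 (mod 5)
4^2 mod 5 = 1

4^66 ≡ 1 (mod 5)


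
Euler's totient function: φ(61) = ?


Factor n: 61 = 61
φ(n) = n · ∏(1 - 1/p) over distinct primes p | n
φ(61) = 61 · (1 - 1/61) = 60

φ(61) = 60


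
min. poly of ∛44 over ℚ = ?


∛44 satisfies x³ - 44 = 0, irreducible over ℚ (no rational root; 44 is not a perfect cube)

Minimal polynomial: x³ - 44


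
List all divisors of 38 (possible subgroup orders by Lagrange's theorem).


Lagrange's theorem: |H| divides |G|
|G| = 38
Divisors of 38: 1, 2, 19, 38

Possible subgroup orders: {1, 2, 19, 38}


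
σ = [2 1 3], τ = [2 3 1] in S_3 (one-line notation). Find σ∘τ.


σ∘τ: apply τ first, then σ
1 →τ 2 →σ 1
2 →τ 3 →σ 3
3 →τ 1 →σ 2

σ∘τ = [1 3 2]


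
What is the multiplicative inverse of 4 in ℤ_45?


Use the extended Euclidean algorithm to write 1 = 4·s + 45·t; then s mod 45 is the inverse.
Euclidean algorithm:
  4 = 0·45 + 4
  45 = 11·4 + 1
  4 = 4·1 + 0
gcd(4,45) = 1
Back-substitution gives: 4·(-11) + 45·(1) = 1
So 4⁻¹ ≡ -11 ≡ 34 (mod 45)
Check: 4 × 34 = 136 ≡ 1 (mod 45) ✓

4⁻¹ ≡ 34 (mod 45)


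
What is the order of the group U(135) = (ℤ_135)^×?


U(n) is the group of units mod n; |U(n)| = φ(n)
|U(135)| = φ(135) = 72

|U(135) = (ℤ_135)^×| = 72


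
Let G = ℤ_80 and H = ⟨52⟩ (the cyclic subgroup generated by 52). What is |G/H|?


|⟨52⟩| = n / gcd(52, 80) = 80 / 4 = 20
H is normal (ℤ_80 is abelian).
|G/H| = |G| / |H| = 80 / 20 = 4

|G/H| = 4


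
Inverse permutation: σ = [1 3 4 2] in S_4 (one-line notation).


To find σ⁻¹, swap domain and range:
σ(1) = 1 → σ⁻¹(1) = 1
σ(2) = 3 → σ⁻¹(3) = 2
σ(3) = 4 → σ⁻¹(4) = 3
σ(4) = 2 → σ⁻¹(2) = 4

σ⁻¹ = [1 4 2 3]


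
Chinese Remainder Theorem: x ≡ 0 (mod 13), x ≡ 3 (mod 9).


m₁ = 13, m₂ = 9, gcd = 1, so CRT applies. M = m₁·m₂ = 117
Let M₁ = M/m₁ = 9, M₂ = M/m₂ = 13
Find y₁ ≡ M₁⁻¹ (mod m₁): 9⁻¹ ≡ 3 (mod 13)
Find y₂ ≡ M₂⁻¹ (mod m₂): 13⁻¹ ≡ 7 (mod 9)
x = a₁·M₁·y₁ + a₂·M₂·y₂ = 0·9·3 + 3·13·7 = 273
Reduce mod 117: x ≡ 39
Check: 39 mod 13 = 0 ✓, 39 mod 9 = 3 ✓

x ≡ 39 (mod 117)


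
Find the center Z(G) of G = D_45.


Z(G) = {g ∈ G | gx = xg for all x ∈ G}
For odd n, Z(D_n) = {e}: no nontrivial rotation commutes with all reflections

Z(D_45) = {e}


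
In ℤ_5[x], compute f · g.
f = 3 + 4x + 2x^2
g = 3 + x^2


Expand and collect like terms; reduce coefficients mod 5:
x^0: 3·3 = 9 ≡ 4 (mod 5)
x^1: 3·0 + 4·3 = 12 ≡ 2 (mod 5)
x^2: 3·1 + 4·0 + 2·3 = 9 ≡ 4 (mod 5)
x^3: 4·1 + 2·0 = 4 ≡ 4 (mod 5)
x^4: 2·1 = 2 ≡ 2 (mod 5)
Result: 4 + 2x + 4x^2 + 4x^3 + 2x^4

f · g = 4 + 2x + 4x^2 + 4x^3 + 2x^4


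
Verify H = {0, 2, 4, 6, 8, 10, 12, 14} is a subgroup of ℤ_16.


Subgroup test for H = {0, 2, 4, 6, 8, 10, 12, 14} in (ℤ_16, +):
(1) 0 ∈ H? Yes
(2) Closure: for all a,b ∈ H, (a+b) mod 16 ∈ H? Yes
(3) Inverses: for all a ∈ H, -a mod 16 ∈ H? Yes

Yes, H is a subgroup of ℤ_16


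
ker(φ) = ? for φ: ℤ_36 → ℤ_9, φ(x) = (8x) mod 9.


Kernel = preimage of identity
ker(φ) = {x ∈ ℤ_36 : 8x ≡ 0 (mod 9)}. Since 9 | 36, φ is well-defined. The kernel is the cyclic subgroup ⟨9⟩ of ℤ_36 (order 4), i.e. {0, 9, 18, 27}

ker(φ) = {0, 9, 18, 27}


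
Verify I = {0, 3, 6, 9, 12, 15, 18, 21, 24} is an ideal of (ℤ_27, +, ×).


Check ideal conditions for I = {0, 3, 6, 9, 12, 15, 18, 21, 24} in ℤ_27:
(1) I is an additive subgroup? Yes
(2) For r ∈ ℤ_27 and a ∈ I: r·a ∈ I? Yes

Yes, I is an ideal of ℤ_27


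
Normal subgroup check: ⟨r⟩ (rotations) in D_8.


H = ⟨r⟩ (rotations) in D_8
The rotation subgroup ⟨r⟩ has index 2 in D_8, so it is normal

Yes, normal subgroup


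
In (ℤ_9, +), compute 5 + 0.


Operation: addition mod 9
5 + 0 = (a + b) mod 9 with a = 5, b = 0

5 + 0 = 5


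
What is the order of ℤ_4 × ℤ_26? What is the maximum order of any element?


|ℤ_4 × ℤ_26| = 4 × 26 = 104
Max element order = lcm(4,26) = 52
Cyclic? No (gcd=2)

|ℤ_4×ℤ_26| = 104, max element order = 52


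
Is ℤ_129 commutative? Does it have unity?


ℤ_129 is a commutative ring with unity 1; 129 = 3×43 is composite, so 3·43 ≡ 0 gives zero divisors (not an integral domain)
Commutative: Yes
Integral domain: No
Has unity: Yes

ℤ_129: Commutative=Yes, Unity=Yes


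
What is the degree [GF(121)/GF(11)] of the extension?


GF(121) = GF(11^2), so the extension degree is 2

[GF(121)/GF(11)] = 2


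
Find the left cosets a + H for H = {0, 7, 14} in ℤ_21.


H = {0, 7, 14}, |H| = 3
Number of cosets = |G|/|H| = 21/3 = 7
0 + H = {0, 7, 14}
1 + H = {1, 8, 15}
2 + H = {2, 9, 16}
3 + H = {3, 10, 17}
4 + H = {4, 11, 18}
5 + H = {5, 12, 19}
6 + H = {6, 13, 20}

Cosets: 0+H={0,7,14}; 1+H={1,8,15}; 2+H={2,9,16}; 3+H={3,10,17}; 4+H={4,11,18}; 5+H={5,12,19}; 6+H={6,13,20}


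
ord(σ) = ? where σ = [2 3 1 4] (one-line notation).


Cycle decomposition: (1 2 3)
Cycle lengths: 3
Order = lcm(3) = 3

ord(σ) = 3


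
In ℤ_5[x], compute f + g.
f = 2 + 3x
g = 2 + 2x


Add coefficients mod 5:
x^0: 2 + 2 = 4 (mod 5)
x^1: 3 + 2 = 0 (mod 5)
Result: 4

f + g = 4


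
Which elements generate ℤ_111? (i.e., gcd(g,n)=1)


g generates ℤ_n iff gcd(g,n) = 1
Prime factors of 111: 3, 37
Generators are g ∈ {1,...,110} not divisible by any of these primes.
Generators: {1, 2, 4, 5, 7, 8, 10, 11, 13, 14, 16, 17, 19, 20, 22, 23, 25, 26, 28, 29, 31, 32, 34, 35, 38, 40, 41, 43, 44, 46, 47, 49, 50, 52, 53, 55, 56, 58, 59, 61, 62, 64, 65, 67, 68, 70, 71, 73, 76, 77, 79, 80, 82, 83, 85, 86, 88, 89, 91, 92, 94, 95, 97, 98, 100, 101, 103, 104, 106, 107, 109, 110}
Number of generators = φ(111) = 72

Generators of ℤ_111 = {1, 2, 4, 5, 7, 8, 10, 11, 13, 14, 16, 17, 19, 20, 22, 23, 25, 26, 28, 29, 31, 32, 34, 35, 38, 40, 41, 43, 44, 46, 47, 49, 50, 52, 53, 55, 56, 58, 59, 61, 62, 64, 65, 67, 68, 70, 71, 73, 76, 77, 79, 80, 82, 83, 85, 86, 88, 89, 91, 92, 94, 95, 97, 98, 100, 101, 103, 104, 106, 107, 109, 110}
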